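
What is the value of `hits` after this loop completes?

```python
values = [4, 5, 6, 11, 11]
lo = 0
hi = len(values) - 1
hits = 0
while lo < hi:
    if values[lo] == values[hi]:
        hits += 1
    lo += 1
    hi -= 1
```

Count matching pairs from ends
`hits` takes the values: 0

Answer: 0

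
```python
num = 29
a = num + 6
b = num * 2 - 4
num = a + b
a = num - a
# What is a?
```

Trace:
`num = 29` → num = 29
`a = num + 6` → a = 35
`b = num * 2 - 4` → b = 54
`num = a + b` → num = 89
`a = num - a` → a = 54
So a = 54

Answer: 54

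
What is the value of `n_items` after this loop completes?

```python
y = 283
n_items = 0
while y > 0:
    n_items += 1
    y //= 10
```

Count digits by repeated division by 10
`n_items` takes the values: 0 → 1 → 2 → 3

Answer: 3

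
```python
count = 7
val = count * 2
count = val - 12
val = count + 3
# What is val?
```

Trace:
`count = 7` → count = 7
`val = count * 2` → val = 14
`count = val - 12` → count = 2
`val = count + 3` → val = 5
So val = 5

Answer: 5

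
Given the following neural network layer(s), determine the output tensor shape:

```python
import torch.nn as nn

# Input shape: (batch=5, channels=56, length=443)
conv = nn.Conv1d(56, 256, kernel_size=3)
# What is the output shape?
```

Input: (5, 56, 443) -> Output: (5, 256, 441)

Answer: (5, 256, 441)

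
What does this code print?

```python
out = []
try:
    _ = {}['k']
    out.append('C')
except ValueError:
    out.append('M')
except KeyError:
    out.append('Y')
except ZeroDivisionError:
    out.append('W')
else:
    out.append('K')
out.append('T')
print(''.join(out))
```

Execution trace: 'Y' (except KeyError) → 'T' (after the try/except). Output: YT

Answer: YT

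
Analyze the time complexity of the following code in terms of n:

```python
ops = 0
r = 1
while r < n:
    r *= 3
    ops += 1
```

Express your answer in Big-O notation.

Each loop level contributes: log n. Multiplying the contributions gives O(log n).

Answer: O(log n)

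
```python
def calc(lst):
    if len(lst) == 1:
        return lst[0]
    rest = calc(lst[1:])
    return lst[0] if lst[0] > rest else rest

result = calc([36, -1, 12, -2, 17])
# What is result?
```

Recursive max over [36, -1, 12, -2, 17] = 36

Answer: 36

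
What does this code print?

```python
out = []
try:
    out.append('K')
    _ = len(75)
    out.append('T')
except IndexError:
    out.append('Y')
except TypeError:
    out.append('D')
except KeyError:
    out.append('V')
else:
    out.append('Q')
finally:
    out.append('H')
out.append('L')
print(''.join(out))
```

Execution trace: 'K' (try body) → 'D' (except TypeError) → 'H' (finally) → 'L' (after the try/except). Output: KDHL

Answer: KDHL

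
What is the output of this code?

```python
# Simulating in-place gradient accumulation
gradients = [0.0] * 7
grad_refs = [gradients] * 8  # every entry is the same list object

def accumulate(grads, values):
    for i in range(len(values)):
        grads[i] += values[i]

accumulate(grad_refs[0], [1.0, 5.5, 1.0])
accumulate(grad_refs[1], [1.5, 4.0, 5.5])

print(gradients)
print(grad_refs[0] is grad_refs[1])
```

Key concept: gradient accumulation aliasing.
Step by step:
`gradients = [0.0] * 7` → gradients = [0.0, 0.0, 0.0, 0.0, 0.0, 0.0, 0.0]
`grad_refs = [gradients] * 8` → grad_refs = [[0.0, 0.0, 0.0, 0.0, 0.0, 0.0, 0.0], [0.0, 0.0, 0.0, 0.0, 0.0, 0.0, 0.0], [0.0, 0.0, 0.0, 0.0, 0.0, 0.0, 0.0], [0.0, 0.0, 0.0, 0.0, 0.0, 0.0, 0.0], [0.0, 0.0, 0.0, 0.0, 0.0, 0.0, 0.0], [0.0, 0.0, 0.0, 0.0, 0.0, 0.0, 0.0], [0.0, 0.0, 0.0, 0.0, 0.0, 0.0, 0.0], [0.0, 0.0, 0.0, 0.0, 0.0, 0.0, 0.0]]
`accumulate(grad_refs[0], [1.0, 5.5, 1.0])` → gradients = [1.0, 5.5, 1.0, 0.0, 0.0, 0.0, 0.0]; grad_refs = [[1.0, 5.5, 1.0, 0.0, 0.0, 0.0, 0.0], [1.0, 5.5, 1.0, 0.0, 0.0, 0.0, 0.0], [1.0, 5.5, 1.0, 0.0, 0.0, 0.0, 0.0], [1.0, 5.5, 1.0, 0.0, 0.0, 0.0, 0.0], [1.0, 5.5, 1.0, 0.0, 0.0, 0.0, 0.0], [1.0, 5.5, 1.0, 0.0, 0.0, 0.0, 0.0], [1.0, 5.5, 1.0, 0.0, 0.0, 0.0, 0.0], [1.0, 5.5, 1.0, 0.0, 0.0, 0.0, 0.0]]
`accumulate(grad_refs[1], [1.5, 4.0, 5.5])` → gradients = [2.5, 9.5, 6.5, 0.0, 0.0, 0.0, 0.0]; grad_refs = [[2.5, 9.5, 6.5, 0.0, 0.0, 0.0, 0.0], [2.5, 9.5, 6.5, 0.0, 0.0, 0.0, 0.0], [2.5, 9.5, 6.5, 0.0, 0.0, 0.0, 0.0], [2.5, 9.5, 6.5, 0.0, 0.0, 0.0, 0.0], [2.5, 9.5, 6.5, 0.0, 0.0, 0.0, 0.0], [2.5, 9.5, 6.5, 0.0, 0.0, 0.0, 0.0], [2.5, 9.5, 6.5, 0.0, 0.0, 0.0, 0.0], [2.5, 9.5, 6.5, 0.0, 0.0, 0.0, 0.0]]
`print(gradients)` → prints [2.5, 9.5, 6.5, 0.0, 0.0, 0.0, 0.0]
`print(grad_refs[0] is grad_refs[1])` → prints True

Answer:
[2.5, 9.5, 6.5, 0.0, 0.0, 0.0, 0.0]
True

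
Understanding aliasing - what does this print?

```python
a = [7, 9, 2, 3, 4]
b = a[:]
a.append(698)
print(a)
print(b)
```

Key concept: slice [:] creates copy.
Step by step:
`a = [7, 9, 2, 3, 4]` → a = [7, 9, 2, 3, 4]
`b = a[:]` → b = [7, 9, 2, 3, 4]
`a.append(698)` → a = [7, 9, 2, 3, 4, 698]
`print(a)` → prints [7, 9, 2, 3, 4, 698]
`print(b)` → prints [7, 9, 2, 3, 4]

Answer:
[7, 9, 2, 3, 4, 698]
[7, 9, 2, 3, 4]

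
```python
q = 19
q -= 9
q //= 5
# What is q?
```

Trace:
`q = 19` → q = 19
`q -= 9` → q = 10
`q //= 5` → q = 2
So q = 2

Answer: 2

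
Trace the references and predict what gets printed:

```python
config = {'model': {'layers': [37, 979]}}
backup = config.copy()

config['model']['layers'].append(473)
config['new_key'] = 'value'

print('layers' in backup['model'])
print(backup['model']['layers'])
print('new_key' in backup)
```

Key concept: shallow copy gotcha with nested dict.
Step by step:
`config = {'model': {'layers': [37, 979]}}` → config = {'model': {'layers': [37, 979]}}
`backup = config.copy()` → backup = {'model': {'layers': [37, 979]}}
`config['model']['layers'].append(473)` → config = {'model': {'layers': [37, 979, 473]}}; backup = {'model': {'layers': [37, 979, 473]}}
`config['new_key'] = 'value'` → config = {'model': {'layers': [37, 979, 473]}, 'new_key': 'value'}
`print('layers' in backup['model'])` → prints True
`print(backup['model']['layers'])` → prints [37, 979, 473]
`print('new_key' in backup)` → prints False

Answer:
True
[37, 979, 473]
False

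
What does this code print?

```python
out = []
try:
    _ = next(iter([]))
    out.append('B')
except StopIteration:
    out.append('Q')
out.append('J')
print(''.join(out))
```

Execution trace: 'Q' (except StopIteration) → 'J' (after the try/except). Output: QJ

Answer: QJ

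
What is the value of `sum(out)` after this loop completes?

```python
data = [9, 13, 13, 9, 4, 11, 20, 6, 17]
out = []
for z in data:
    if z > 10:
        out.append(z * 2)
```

Sum of doubled values > 10
`out` takes the values: [] → [26] → [26, 26] → [26, 26, 22] → [26, 26, 22, 40] → [26, 26, 22, 40, 34]
So `sum(out)` = 148

Answer: 148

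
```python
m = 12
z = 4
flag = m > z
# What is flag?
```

Trace:
`m = 12` → m = 12
`z = 4` → z = 4
`flag = m > z` → flag = True
So flag = True

Answer: True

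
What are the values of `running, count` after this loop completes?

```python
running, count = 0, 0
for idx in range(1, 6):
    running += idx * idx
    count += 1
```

Sum of squares and count
`running, count` takes the values: (0, 0) → (1, 0) → (1, 1) → (5, 1) → (5, 2) → (14, 2) → (14, 3) → (30, 3) → (30, 4) → (55, 4) → (55, 5)

Answer: 55, 5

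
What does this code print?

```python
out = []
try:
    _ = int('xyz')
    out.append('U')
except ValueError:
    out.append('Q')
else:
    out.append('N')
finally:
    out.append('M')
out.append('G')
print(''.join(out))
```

Execution trace: 'Q' (except ValueError) → 'M' (finally) → 'G' (after the try/except). Output: QMG

Answer: QMG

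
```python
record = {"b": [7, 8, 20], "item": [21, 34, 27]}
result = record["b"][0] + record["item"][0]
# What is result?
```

Trace:
`record = {"b": [7, 8, 20], "item": [21, 34, 27]}` → record = {'b': [7, 8, 20], 'item': [21, 34, 27]}
`result = record["b"][0] + record["item"][0]` → result = 28
So result = 28

Answer: 28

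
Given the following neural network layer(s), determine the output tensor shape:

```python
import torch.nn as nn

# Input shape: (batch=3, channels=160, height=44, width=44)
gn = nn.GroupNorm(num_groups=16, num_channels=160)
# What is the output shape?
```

Input: (3, 160, 44, 44) -> Output: (3, 160, 44, 44)

Answer: (3, 160, 44, 44)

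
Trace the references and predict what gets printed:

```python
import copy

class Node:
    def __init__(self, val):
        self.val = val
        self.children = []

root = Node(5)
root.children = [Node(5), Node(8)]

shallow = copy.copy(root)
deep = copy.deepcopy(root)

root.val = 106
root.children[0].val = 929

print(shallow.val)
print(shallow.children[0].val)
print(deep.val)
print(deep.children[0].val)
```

Key concept: deep copy with custom objects.
Step by step:
`root = Node(5)` → root = Node(val=5, children=[])
`root.children = [Node(5), Node(8)]` → root = Node(val=5, children=[Node(val=5, children=[]), Node(val=8, children=[])])
`shallow = copy.copy(root)` → shallow = Node(val=5, children=[Node(val=5, children=[]), Node(val=8, children=[])])
`deep = copy.deepcopy(root)` → deep = Node(val=5, children=[Node(val=5, children=[]), Node(val=8, children=[])])
`root.val = 106` → root = Node(val=106, children=[Node(val=5, children=[]), Node(val=8, children=[])])
`root.children[0].val = 929` → root = Node(val=106, children=[Node(val=929, children=[]), Node(val=8, children=[])]); shallow = Node(val=5, children=[Node(val=929, children=[]), Node(val=8, children=[])])
`print(shallow.val)` → prints 5
`print(shallow.children[0].val)` → prints 929
`print(deep.val)` → prints 5
`print(deep.children[0].val)` → prints 5

Answer:
5
929
5
5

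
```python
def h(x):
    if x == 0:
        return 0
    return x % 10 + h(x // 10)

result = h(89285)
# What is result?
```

Sum of digits of 89285: 5 + 8 + 2 + 9 + 8 = 32

Answer: 32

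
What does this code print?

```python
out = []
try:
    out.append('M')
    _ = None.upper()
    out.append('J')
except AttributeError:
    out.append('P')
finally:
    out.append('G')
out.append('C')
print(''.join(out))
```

Execution trace: 'M' (try body) → 'P' (except AttributeError) → 'G' (finally) → 'C' (after the try/except). Output: MPGC

Answer: MPGC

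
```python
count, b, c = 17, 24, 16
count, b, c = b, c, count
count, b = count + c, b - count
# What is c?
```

Trace:
`count, b, c = 17, 24, 16` → count = 17; b = 24; c = 16
`count, b, c = b, c, count` → count = 24; b = 16; c = 17
`count, b = count + c, b - count` → count = 41; b = -8
So c = 17

Answer: 17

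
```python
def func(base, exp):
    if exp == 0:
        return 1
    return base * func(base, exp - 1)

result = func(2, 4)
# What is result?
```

func(2, 4) = 2 * 2 * 2 * 2 = 16

Answer: 16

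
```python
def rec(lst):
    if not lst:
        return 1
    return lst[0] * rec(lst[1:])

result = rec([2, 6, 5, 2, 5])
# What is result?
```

Product over [2, 6, 5, 2, 5] = 2 * 6 * 5 * 2 * 5 = 600

Answer: 600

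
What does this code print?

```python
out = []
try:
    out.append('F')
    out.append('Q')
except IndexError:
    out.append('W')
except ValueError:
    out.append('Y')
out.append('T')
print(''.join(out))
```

Execution trace: 'F' (try body) → 'Q' (try body, no exception) → 'T' (after the try/except). Output: FQT

Answer: FQT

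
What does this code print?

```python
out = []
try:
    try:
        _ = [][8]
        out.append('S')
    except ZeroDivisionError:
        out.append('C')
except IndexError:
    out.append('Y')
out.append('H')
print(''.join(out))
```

Execution trace: 'Y' (outer except IndexError) → 'H' (after the try/except). Output: YH

Answer: YH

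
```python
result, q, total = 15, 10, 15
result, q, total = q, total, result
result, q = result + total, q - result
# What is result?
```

Trace:
`result, q, total = 15, 10, 15` → result = 15; q = 10; total = 15
`result, q, total = q, total, result` → result = 10; q = 15; total = 15
`result, q = result + total, q - result` → result = 25; q = 5
So result = 25

Answer: 25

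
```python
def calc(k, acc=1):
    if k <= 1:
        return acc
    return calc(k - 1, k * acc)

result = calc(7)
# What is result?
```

Accumulator trace (n, acc): (7, 1) -> (6, 7) -> (5, 42) -> (4, 210) -> (3, 840) -> (2, 2520) -> (1, 5040) -> return 5040

Answer: 5040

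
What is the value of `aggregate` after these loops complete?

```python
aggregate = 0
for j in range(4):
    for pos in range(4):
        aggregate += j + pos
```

Sum of all j+pos for j,pos in 4x4
`aggregate` takes the values: 0 → 1 → 3 → 6 → 7 → 9 → 12 → 16 → 18 → 21 → 25 → 30 → 33 → 37 → 42 → 48

Answer: 48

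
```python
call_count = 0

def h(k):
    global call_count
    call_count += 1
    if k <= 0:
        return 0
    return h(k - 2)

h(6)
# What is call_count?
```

Linear recursion stepping by 2: 4 calls from k=6 down to ≤0.

Answer: 4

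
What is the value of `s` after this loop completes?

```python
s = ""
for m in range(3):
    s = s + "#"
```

Repeat '#' 3 times
`s` takes the values: "" → "#" → "##" → "###"

Answer: "###"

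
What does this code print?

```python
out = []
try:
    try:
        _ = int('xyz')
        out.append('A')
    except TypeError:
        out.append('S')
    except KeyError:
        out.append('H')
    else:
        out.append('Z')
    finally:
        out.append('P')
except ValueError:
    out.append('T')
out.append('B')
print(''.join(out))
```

Execution trace: 'P' (finally) → 'T' (outer except ValueError) → 'B' (after the try/except). Output: PTB

Answer: PTB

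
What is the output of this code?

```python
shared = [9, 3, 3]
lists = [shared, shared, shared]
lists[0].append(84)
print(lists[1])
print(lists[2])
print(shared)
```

Key concept: list of same reference.
Step by step:
`shared = [9, 3, 3]` → shared = [9, 3, 3]
`lists = [shared, shared, shared]` → lists = [[9, 3, 3], [9, 3, 3], [9, 3, 3]]
`lists[0].append(84)` → shared = [9, 3, 3, 84]; lists = [[9, 3, 3, 84], [9, 3, 3, 84], [9, 3, 3, 84]]
`print(lists[1])` → prints [9, 3, 3, 84]
`print(lists[2])` → prints [9, 3, 3, 84]
`print(shared)` → prints [9, 3, 3, 84]

Answer:
[9, 3, 3, 84]
[9, 3, 3, 84]
[9, 3, 3, 84]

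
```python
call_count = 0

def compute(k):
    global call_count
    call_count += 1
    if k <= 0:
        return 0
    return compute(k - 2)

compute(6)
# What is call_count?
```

Linear recursion stepping by 2: 4 calls from k=6 down to ≤0.

Answer: 4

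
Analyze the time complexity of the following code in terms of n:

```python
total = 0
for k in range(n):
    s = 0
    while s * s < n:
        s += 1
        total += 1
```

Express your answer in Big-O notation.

Each loop level contributes: n × √n. Multiplying the contributions gives O(n√n).

Answer: O(n√n)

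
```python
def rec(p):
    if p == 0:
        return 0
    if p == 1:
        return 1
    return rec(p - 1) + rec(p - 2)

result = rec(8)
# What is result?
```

Build up from base cases: rec(0)=0, rec(1)=1, rec(2)=1, rec(3)=2, rec(4)=3, rec(5)=5, rec(6)=8, ..., rec(8)=21

Answer: 21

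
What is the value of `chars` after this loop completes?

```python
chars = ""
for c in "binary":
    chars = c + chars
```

Reverse 'binary'
`chars` takes the values: "" → "b" → "ib" → "nib" → "anib" → "ranib" → "yranib"

Answer: "yranib"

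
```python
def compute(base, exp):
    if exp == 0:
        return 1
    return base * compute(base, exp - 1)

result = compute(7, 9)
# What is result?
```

compute(7, 9) = 7 * 7 * 7 * 7 * 7 * 7 * 7 * 7 * 7 = 40353607

Answer: 40353607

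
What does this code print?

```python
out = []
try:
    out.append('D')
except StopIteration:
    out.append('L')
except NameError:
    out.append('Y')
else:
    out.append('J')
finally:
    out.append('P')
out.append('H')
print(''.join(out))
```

Execution trace: 'D' (try body, no exception) → 'J' (else) → 'P' (finally) → 'H' (after the try/except). Output: DJPH

Answer: DJPH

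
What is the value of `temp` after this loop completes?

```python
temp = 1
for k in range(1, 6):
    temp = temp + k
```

Start at 1, add 1 through 5
`temp` takes the values: 1 → 2 → 4 → 7 → 11 → 16

Answer: 16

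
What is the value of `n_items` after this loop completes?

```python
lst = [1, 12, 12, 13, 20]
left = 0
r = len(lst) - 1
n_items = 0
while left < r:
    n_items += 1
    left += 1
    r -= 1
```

Iterations until pointers meet (list length 5)
`n_items` takes the values: 0 → 1 → 2

Answer: 2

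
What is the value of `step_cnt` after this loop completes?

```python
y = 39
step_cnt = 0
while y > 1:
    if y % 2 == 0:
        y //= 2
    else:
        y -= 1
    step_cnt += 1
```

Steps to reduce 39 to 1
`step_cnt` takes the values: 0 → 1 → 2 → 3 → 4 → 5 → 6 → 7 → 8

Answer: 8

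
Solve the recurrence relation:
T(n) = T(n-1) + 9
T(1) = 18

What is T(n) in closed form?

Unrolling: T(n) = T(1) + 9·(n-1) = 18 + 9(n-1) = 9n + 9.

Answer: T(n) = 9n + 9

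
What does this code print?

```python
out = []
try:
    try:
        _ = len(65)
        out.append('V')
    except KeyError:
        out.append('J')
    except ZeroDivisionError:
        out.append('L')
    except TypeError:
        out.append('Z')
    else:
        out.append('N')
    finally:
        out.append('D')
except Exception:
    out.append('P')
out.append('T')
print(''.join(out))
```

Execution trace: 'Z' (inner except TypeError) → 'D' (inner finally) → 'T' (after the try/except). Output: ZDT

Answer: ZDT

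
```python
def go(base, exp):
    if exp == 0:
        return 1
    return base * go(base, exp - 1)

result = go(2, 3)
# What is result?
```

go(2, 3) = 2 * 2 * 2 = 8

Answer: 8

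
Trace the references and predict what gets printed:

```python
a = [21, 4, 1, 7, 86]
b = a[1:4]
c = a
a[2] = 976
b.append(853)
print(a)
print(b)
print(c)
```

Key concept: slice vs alias.
Step by step:
`a = [21, 4, 1, 7, 86]` → a = [21, 4, 1, 7, 86]
`b = a[1:4]` → b = [4, 1, 7]
`c = a` → c = [21, 4, 1, 7, 86] (same object as a)
`a[2] = 976` → a = [21, 4, 976, 7, 86] (same object as c); c = [21, 4, 976, 7, 86] (same object as a)
`b.append(853)` → b = [4, 1, 7, 853]
`print(a)` → prints [21, 4, 976, 7, 86]
`print(b)` → prints [4, 1, 7, 853]
`print(c)` → prints [21, 4, 976, 7, 86]

Answer:
[21, 4, 976, 7, 86]
[4, 1, 7, 853]
[21, 4, 976, 7, 86]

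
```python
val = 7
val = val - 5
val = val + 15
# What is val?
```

Trace:
`val = 7` → val = 7
`val = val - 5` → val = 2
`val = val + 15` → val = 17
So val = 17

Answer: 17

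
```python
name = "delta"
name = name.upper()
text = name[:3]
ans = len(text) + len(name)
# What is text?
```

Trace:
`name = "delta"` → name = 'delta'
`name = name.upper()` → name = 'DELTA'
`text = name[:3]` → text = 'DEL'
`ans = len(text) + len(name)` → ans = 8
So text = 'DEL'

Answer: 'DEL'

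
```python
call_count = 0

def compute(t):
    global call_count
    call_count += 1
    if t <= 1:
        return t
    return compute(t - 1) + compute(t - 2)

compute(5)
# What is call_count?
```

Calls(t) = 1 + Calls(t-1) + Calls(t-2); Calls(0)=Calls(1)=1. For t=5 this gives 15.

Answer: 15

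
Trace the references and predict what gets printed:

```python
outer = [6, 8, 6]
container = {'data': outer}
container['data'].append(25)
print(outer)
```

Key concept: dict holds reference to list.
Step by step:
`outer = [6, 8, 6]` → outer = [6, 8, 6]
`container = {'data': outer}` → container = {'data': [6, 8, 6]}
`container['data'].append(25)` → outer = [6, 8, 6, 25]; container = {'data': [6, 8, 6, 25]}
`print(outer)` → prints [6, 8, 6, 25]

Answer: [6, 8, 6, 25]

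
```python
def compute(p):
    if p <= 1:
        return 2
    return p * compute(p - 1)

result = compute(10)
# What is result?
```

compute(10) = 10 * 9 * 8 * 7 * 6 * 5 * 4 * 3 * 2 * 2 = 7257600

Answer: 7257600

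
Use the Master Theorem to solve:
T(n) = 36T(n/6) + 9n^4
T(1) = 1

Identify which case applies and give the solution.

a=36, b=6, f(n)=9n^4. log_6(36) = 2. Since c=4 > 2 and the regularity condition holds (36(n/6)^4 = (36/6^4)n^4 with 36/6^4 < 1), Case 3 applies: T(n) = Θ(f(n)) = O(n^4).

Answer: O(n^4) - Case 3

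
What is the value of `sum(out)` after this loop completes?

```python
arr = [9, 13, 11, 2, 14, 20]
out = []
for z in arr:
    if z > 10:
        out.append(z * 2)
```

Sum of doubled values > 10
`out` takes the values: [] → [26] → [26, 22] → [26, 22, 28] → [26, 22, 28, 40]
So `sum(out)` = 116

Answer: 116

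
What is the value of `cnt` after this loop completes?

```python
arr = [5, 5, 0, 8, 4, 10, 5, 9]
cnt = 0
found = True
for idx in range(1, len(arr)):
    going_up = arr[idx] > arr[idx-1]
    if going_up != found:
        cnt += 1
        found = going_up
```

Count direction changes in [5, 5, 0, 8, 4, 10, 5, 9]
`cnt` takes the values: 0 → 1 → 2 → 3 → 4 → 5 → 6

Answer: 6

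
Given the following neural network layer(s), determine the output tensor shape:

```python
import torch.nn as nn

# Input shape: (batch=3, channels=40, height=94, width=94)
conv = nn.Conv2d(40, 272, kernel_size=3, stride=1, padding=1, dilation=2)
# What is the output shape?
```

Input: (3, 40, 94, 94) -> Output: (3, 272, 92, 92)

Answer: (3, 272, 92, 92)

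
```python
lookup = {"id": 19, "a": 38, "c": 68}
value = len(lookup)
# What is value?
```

Trace:
`lookup = {"id": 19, "a": 38, "c": 68}` → lookup = {'id': 19, 'a': 38, 'c': 68}
`value = len(lookup)` → value = 3
So value = 3

Answer: 3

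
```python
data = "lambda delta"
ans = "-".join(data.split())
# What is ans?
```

Trace:
`data = "lambda delta"` → data = 'lambda delta'
`ans = "-".join(data.split())` → ans = 'lambda-delta'
So ans = 'lambda-delta'

Answer: 'lambda-delta'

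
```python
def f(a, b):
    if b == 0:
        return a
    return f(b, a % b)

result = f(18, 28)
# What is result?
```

f(18, 28) -> f(28, 18) -> f(18, 10) -> f(10, 8) -> f(8, 2) -> f(2, 0) -> 2

Answer: 2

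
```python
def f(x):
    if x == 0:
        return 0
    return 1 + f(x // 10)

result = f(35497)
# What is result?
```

Count of digits of 35497: 5

Answer: 5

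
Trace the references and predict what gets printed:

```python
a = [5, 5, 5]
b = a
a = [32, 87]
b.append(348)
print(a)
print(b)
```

Key concept: rebinding vs mutation: a is rebound to a new list, b still points at the original.
Step by step:
`a = [5, 5, 5]` → a = [5, 5, 5]
`b = a` → b = [5, 5, 5] (same object as a)
`a = [32, 87]` → a = [32, 87]
`b.append(348)` → b = [5, 5, 5, 348]
`print(a)` → prints [32, 87]
`print(b)` → prints [5, 5, 5, 348]

Answer:
[32, 87]
[5, 5, 5, 348]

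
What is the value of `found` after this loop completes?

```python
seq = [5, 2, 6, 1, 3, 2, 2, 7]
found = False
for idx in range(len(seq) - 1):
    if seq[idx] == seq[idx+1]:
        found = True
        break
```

Check consecutive duplicates in [5, 2, 6, 1, 3, 2, 2, 7]
`found` takes the values: False → True

Answer: True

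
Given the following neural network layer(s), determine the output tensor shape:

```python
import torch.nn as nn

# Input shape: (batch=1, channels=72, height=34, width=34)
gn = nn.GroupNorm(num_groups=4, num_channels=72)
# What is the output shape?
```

Input: (1, 72, 34, 34) -> Output: (1, 72, 34, 34)

Answer: (1, 72, 34, 34)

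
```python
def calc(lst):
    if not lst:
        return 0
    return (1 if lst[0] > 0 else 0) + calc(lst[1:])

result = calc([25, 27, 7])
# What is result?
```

Count of positive elements in [25, 27, 7] = 3

Answer: 3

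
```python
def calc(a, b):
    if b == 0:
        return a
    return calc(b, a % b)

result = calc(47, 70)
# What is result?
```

calc(47, 70) -> calc(70, 47) -> calc(47, 23) -> calc(23, 1) -> calc(1, 0) -> 1

Answer: 1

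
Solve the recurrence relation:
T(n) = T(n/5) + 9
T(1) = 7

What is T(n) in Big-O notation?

Each step divides n by 5 and adds 9. After log_5(n) steps we reach T(1)=7. So T(n) = 9·log_5(n) + 7 = O(log n).

Answer: O(log n)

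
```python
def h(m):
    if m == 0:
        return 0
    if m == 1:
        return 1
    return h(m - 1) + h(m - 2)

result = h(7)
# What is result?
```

Build up from base cases: h(0)=0, h(1)=1, h(2)=1, h(3)=2, h(4)=3, h(5)=5, h(6)=8, ..., h(7)=13

Answer: 13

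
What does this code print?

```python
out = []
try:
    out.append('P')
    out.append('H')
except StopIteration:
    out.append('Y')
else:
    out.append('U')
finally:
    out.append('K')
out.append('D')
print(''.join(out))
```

Execution trace: 'P' (try body) → 'H' (try body, no exception) → 'U' (else) → 'K' (finally) → 'D' (after the try/except). Output: PHUKD

Answer: PHUKD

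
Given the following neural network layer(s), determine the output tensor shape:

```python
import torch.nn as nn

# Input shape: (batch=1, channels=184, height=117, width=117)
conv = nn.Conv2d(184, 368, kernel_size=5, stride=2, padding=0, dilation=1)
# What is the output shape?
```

Input: (1, 184, 117, 117) -> Output: (1, 368, 57, 57)

Answer: (1, 368, 57, 57)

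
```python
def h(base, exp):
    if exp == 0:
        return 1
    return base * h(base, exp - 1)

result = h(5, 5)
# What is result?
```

h(5, 5) = 5 * 5 * 5 * 5 * 5 = 3125

Answer: 3125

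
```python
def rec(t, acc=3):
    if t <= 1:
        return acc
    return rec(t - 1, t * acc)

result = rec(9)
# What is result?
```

Accumulator trace (n, acc): (9, 3) -> (8, 27) -> (7, 216) -> (6, 1512) -> (5, 9072) -> (4, 45360) -> (3, 181440) -> (2, 544320) -> (1, 1088640) -> return 1088640

Answer: 1088640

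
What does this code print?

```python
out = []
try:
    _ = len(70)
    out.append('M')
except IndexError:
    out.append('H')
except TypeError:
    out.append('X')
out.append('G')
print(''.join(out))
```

Execution trace: 'X' (except TypeError) → 'G' (after the try/except). Output: XG

Answer: XG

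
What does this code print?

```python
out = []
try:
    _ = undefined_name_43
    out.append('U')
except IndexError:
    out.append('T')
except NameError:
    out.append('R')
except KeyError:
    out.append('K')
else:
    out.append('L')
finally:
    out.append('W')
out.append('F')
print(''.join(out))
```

Execution trace: 'R' (except NameError) → 'W' (finally) → 'F' (after the try/except). Output: RWF

Answer: RWF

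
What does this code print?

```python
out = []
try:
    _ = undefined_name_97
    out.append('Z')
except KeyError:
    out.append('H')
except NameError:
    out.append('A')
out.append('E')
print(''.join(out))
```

Execution trace: 'A' (except NameError) → 'E' (after the try/except). Output: AE

Answer: AE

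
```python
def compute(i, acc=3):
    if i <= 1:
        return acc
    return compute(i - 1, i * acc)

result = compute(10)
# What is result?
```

Accumulator trace (n, acc): (10, 3) -> (9, 30) -> (8, 270) -> (7, 2160) -> (6, 15120) -> (5, 90720) -> (4, 453600) -> (3, 1814400) -> (2, 5443200) -> (1, 10886400) -> return 10886400

Answer: 10886400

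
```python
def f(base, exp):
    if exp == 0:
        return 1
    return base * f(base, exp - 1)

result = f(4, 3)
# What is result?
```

f(4, 3) = 4 * 4 * 4 = 64

Answer: 64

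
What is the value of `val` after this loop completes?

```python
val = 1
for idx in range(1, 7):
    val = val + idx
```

Start at 1, add 1 through 6
`val` takes the values: 1 → 2 → 4 → 7 → 11 → 16 → 22

Answer: 22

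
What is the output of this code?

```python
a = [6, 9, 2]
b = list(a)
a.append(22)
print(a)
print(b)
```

Key concept: list() constructor creates copy.
Step by step:
`a = [6, 9, 2]` → a = [6, 9, 2]
`b = list(a)` → b = [6, 9, 2]
`a.append(22)` → a = [6, 9, 2, 22]
`print(a)` → prints [6, 9, 2, 22]
`print(b)` → prints [6, 9, 2]

Answer:
[6, 9, 2, 22]
[6, 9, 2]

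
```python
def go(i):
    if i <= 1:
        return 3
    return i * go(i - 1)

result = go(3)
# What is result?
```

go(3) = 3 * 2 * 3 = 18

Answer: 18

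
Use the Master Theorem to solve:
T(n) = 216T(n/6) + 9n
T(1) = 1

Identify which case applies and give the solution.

a=216, b=6, f(n)=9n. log_6(216) = 3. Since c=1 < 3, Case 1 applies: T(n) = Θ(n^log_b(a)) = O(n^3).

Answer: O(n^3) - Case 1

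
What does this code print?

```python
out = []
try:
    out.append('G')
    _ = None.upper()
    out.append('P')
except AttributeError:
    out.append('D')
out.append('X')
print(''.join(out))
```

Execution trace: 'G' (try body) → 'D' (except AttributeError) → 'X' (after the try/except). Output: GDX

Answer: GDX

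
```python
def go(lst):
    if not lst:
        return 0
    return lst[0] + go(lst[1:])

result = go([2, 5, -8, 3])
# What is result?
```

2 + 5 + (-8) + 3 + 0 = 2

Answer: 2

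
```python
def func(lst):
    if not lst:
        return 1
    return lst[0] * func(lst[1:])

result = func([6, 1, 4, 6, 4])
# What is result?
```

Product over [6, 1, 4, 6, 4] = 6 * 1 * 4 * 6 * 4 = 576

Answer: 576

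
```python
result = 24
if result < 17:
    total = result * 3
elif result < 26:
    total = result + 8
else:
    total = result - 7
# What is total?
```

Trace:
`result = 24` → result = 24
`if result < 17: ...` → result < 17 is False, result < 26 is True → total = 32
So total = 32

Answer: 32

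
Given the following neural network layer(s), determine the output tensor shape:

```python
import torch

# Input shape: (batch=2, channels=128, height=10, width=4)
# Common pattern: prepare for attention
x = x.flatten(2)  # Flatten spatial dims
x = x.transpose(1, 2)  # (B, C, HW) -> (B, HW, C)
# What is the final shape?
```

Input: (2, 128, 10, 4) -> after flatten(2): (2, 128, 40) -> Output: (2, 40, 128)

Answer: (2, 40, 128)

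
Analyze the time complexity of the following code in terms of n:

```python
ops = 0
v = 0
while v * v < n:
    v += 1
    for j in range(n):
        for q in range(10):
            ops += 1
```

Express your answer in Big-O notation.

Each loop level contributes: √n × n × 1. Multiplying the contributions gives O(n√n).

Answer: O(n√n)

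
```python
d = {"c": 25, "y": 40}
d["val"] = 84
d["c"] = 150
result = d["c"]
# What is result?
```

Trace:
`d = {"c": 25, "y": 40}` → d = {'c': 25, 'y': 40}
`d["val"] = 84` → d = {'c': 25, 'y': 40, 'val': 84}
`d["c"] = 150` → d = {'c': 150, 'y': 40, 'val': 84}
`result = d["c"]` → result = 150
So result = 150

Answer: 150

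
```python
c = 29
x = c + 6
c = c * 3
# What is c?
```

Trace:
`c = 29` → c = 29
`x = c + 6` → x = 35
`c = c * 3` → c = 87
So c = 87

Answer: 87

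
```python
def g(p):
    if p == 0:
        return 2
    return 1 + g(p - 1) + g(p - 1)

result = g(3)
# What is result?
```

g(p) = 1 + 2·g(p-1), g(0)=2. Closed form: (2+1)·2^3 - 1 = 23.

Answer: 23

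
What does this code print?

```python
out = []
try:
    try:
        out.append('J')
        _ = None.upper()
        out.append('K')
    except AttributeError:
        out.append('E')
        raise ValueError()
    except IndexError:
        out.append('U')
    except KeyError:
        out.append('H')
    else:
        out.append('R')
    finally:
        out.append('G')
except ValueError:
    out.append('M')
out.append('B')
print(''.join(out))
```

Execution trace: 'J' (try body) → 'E' (except AttributeError) → 'G' (finally) → 'M' (outer except ValueError) → 'B' (after the try/except). Output: JEGMB

Answer: JEGMB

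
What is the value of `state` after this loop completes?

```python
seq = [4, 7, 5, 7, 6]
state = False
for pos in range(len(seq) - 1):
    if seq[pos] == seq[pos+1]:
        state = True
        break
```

Check consecutive duplicates in [4, 7, 5, 7, 6]
`state` takes the values: False

Answer: False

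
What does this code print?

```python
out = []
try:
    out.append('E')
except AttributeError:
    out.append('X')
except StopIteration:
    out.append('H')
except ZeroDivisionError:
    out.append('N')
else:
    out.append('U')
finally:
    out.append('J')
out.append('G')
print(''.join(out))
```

Execution trace: 'E' (try body, no exception) → 'U' (else) → 'J' (finally) → 'G' (after the try/except). Output: EUJG

Answer: EUJG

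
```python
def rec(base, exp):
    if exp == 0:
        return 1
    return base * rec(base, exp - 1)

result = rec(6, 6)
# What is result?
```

rec(6, 6) = 6 * 6 * 6 * 6 * 6 * 6 = 46656

Answer: 46656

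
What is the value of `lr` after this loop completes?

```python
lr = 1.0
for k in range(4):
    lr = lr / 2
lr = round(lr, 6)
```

Halving LR 4 times: 1 / 2^4
`lr` takes the values: 1.0 → 0.5 → 0.25 → 0.125 → 0.0625

Answer: 0.0625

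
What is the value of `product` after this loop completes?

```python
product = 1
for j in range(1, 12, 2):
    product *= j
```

Product of 1, 3, 5, ... up to 11
`product` takes the values: 1 → 3 → 15 → 105 → 945 → 10395

Answer: 10395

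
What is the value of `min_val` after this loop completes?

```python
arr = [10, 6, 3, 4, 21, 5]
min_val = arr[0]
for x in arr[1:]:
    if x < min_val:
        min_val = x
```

Minimum of [10, 6, 3, 4, 21, 5]
`min_val` takes the values: 10 → 6 → 3

Answer: 3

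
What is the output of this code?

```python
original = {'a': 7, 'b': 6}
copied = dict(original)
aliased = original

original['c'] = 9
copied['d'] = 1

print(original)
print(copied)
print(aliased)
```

Key concept: dict() creates copy, assignment creates alias.
Step by step:
`original = {'a': 7, 'b': 6}` → original = {'a': 7, 'b': 6}
`copied = dict(original)` → copied = {'a': 7, 'b': 6}
`aliased = original` → aliased = {'a': 7, 'b': 6} (same object as original)
`original['c'] = 9` → original = {'a': 7, 'b': 6, 'c': 9} (same object as aliased); aliased = {'a': 7, 'b': 6, 'c': 9} (same object as original)
`copied['d'] = 1` → copied = {'a': 7, 'b': 6, 'd': 1}
`print(original)` → prints {'a': 7, 'b': 6, 'c': 9}
`print(copied)` → prints {'a': 7, 'b': 6, 'd': 1}
`print(aliased)` → prints {'a': 7, 'b': 6, 'c': 9}

Answer:
{'a': 7, 'b': 6, 'c': 9}
{'a': 7, 'b': 6, 'd': 1}
{'a': 7, 'b': 6, 'c': 9}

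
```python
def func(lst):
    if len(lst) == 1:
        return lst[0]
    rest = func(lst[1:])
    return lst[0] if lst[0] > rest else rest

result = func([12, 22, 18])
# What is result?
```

Recursive max over [12, 22, 18] = 22

Answer: 22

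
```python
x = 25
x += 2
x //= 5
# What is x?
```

Trace:
`x = 25` → x = 25
`x += 2` → x = 27
`x //= 5` → x = 5
So x = 5

Answer: 5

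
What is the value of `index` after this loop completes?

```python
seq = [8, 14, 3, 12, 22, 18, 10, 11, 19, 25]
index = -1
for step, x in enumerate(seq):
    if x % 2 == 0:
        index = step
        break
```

First even number index in [8, 14, 3, 12, 22, 18, 10, 11, 19, 25]
`index` takes the values: -1 → 0

Answer: 0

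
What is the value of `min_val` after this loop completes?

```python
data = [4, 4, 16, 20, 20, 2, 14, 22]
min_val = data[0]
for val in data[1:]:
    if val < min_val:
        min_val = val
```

Minimum of [4, 4, 16, 20, 20, 2, 14, 22]
`min_val` takes the values: 4 → 2

Answer: 2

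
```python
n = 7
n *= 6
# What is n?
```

Trace:
`n = 7` → n = 7
`n *= 6` → n = 42
So n = 42

Answer: 42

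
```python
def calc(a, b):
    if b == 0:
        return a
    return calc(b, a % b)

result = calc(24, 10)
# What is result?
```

calc(24, 10) -> calc(10, 4) -> calc(4, 2) -> calc(2, 0) -> 2

Answer: 2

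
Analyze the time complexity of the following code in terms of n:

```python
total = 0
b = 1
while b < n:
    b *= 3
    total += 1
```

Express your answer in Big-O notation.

Each loop level contributes: log n. Multiplying the contributions gives O(log n).

Answer: O(log n)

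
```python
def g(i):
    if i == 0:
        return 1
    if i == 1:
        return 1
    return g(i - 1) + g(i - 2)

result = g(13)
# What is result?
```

Build up from base cases: g(0)=1, g(1)=1, g(2)=2, g(3)=3, g(4)=5, g(5)=8, g(6)=13, ..., g(13)=377

Answer: 377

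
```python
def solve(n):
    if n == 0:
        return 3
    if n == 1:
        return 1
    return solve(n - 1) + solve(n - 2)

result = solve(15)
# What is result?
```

Build up from base cases: solve(0)=3, solve(1)=1, solve(2)=4, solve(3)=5, solve(4)=9, solve(5)=14, solve(6)=23, ..., solve(15)=1741

Answer: 1741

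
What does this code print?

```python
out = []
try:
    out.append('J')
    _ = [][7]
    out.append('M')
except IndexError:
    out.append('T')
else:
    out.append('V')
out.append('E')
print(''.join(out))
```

Execution trace: 'J' (try body) → 'T' (except IndexError) → 'E' (after the try/except). Output: JTE

Answer: JTE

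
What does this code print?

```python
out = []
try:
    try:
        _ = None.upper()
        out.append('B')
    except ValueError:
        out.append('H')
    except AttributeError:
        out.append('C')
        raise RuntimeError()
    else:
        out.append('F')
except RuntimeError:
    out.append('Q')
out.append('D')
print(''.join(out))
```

Execution trace: 'C' (inner except AttributeError) → 'Q' (outer except RuntimeError) → 'D' (after the try/except). Output: CQD

Answer: CQD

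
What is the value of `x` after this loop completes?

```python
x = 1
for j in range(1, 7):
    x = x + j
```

Start at 1, add 1 through 6
`x` takes the values: 1 → 2 → 4 → 7 → 11 → 16 → 22

Answer: 22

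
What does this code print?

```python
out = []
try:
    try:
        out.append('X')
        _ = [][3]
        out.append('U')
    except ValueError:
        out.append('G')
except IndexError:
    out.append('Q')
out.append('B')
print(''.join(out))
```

Execution trace: 'X' (try body) → 'Q' (outer except IndexError) → 'B' (after the try/except). Output: XQB

Answer: XQB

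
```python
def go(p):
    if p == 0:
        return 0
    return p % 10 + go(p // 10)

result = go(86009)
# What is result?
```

Sum of digits of 86009: 9 + 0 + 0 + 6 + 8 = 23

Answer: 23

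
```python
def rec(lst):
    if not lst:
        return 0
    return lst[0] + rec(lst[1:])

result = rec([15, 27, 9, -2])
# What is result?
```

15 + 27 + 9 + (-2) + 0 = 49

Answer: 49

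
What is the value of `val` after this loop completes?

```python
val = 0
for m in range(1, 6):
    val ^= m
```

XOR of 1 to 5
`val` takes the values: 0 → 1 → 3 → 0 → 4 → 1

Answer: 1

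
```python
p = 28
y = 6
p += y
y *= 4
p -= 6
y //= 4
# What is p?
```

Trace:
`p = 28` → p = 28
`y = 6` → y = 6
`p += y` → p = 34
`y *= 4` → y = 24
`p -= 6` → p = 28
`y //= 4` → y = 6
So p = 28

Answer: 28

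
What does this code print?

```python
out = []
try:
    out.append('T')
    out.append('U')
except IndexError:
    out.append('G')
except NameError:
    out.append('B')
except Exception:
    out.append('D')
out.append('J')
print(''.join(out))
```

Execution trace: 'T' (try body) → 'U' (try body, no exception) → 'J' (after the try/except). Output: TUJ

Answer: TUJ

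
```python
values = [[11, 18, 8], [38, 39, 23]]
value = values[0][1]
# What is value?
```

Trace:
`values = [[11, 18, 8], [38, 39, 23]]` → values = [[11, 18, 8], [38, 39, 23]]
`value = values[0][1]` → value = 18
So value = 18

Answer: 18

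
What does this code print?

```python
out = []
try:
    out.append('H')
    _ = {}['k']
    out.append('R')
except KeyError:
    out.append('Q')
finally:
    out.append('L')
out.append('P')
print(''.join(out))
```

Execution trace: 'H' (try body) → 'Q' (except KeyError) → 'L' (finally) → 'P' (after the try/except). Output: HQLP

Answer: HQLP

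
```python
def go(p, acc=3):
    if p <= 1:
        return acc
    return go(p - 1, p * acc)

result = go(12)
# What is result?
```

Accumulator trace (n, acc): (12, 3) -> (11, 36) -> (10, 396) -> (9, 3960) -> (8, 35640) -> (7, 285120) -> (6, 1995840) -> (5, 11975040) -> (4, 59875200) -> (3, 239500800) -> (2, 718502400) -> (1, 1437004800) -> return 1437004800

Answer: 1437004800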